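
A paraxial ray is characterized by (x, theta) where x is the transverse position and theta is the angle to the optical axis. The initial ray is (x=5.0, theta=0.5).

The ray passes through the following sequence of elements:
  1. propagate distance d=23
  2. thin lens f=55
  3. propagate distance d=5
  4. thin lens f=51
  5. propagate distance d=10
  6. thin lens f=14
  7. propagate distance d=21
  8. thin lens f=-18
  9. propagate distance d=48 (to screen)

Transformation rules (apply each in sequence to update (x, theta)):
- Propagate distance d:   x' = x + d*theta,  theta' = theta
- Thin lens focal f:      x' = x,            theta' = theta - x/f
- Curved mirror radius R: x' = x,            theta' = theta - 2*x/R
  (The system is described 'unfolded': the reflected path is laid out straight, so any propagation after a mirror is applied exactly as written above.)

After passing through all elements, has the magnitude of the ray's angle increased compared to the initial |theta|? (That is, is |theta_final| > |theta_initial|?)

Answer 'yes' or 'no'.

Answer: yes

Derivation:
Initial: x=5.0000 theta=0.5000
After 1 (propagate distance d=23): x=16.5000 theta=0.5000
After 2 (thin lens f=55): x=16.5000 theta=0.2000
After 3 (propagate distance d=5): x=17.5000 theta=0.2000
After 4 (thin lens f=51): x=17.5000 theta=-73/510 (≈-0.1431)
After 5 (propagate distance d=10): x=1639/102 (≈16.0686) theta=-73/510 (≈-0.1431)
After 6 (thin lens f=14): x=1639/102 (≈16.0686) theta=-9217/7140 (≈-1.2909)
After 7 (propagate distance d=21): x=-11261/1020 (≈-11.0402) theta=-9217/7140 (≈-1.2909)
After 8 (thin lens f=-18): x=-11261/1020 (≈-11.0402) theta=-244733/128520 (≈-1.9042)
After 9 (propagate distance d=48 (to screen)): x=-438869/4284 (≈-102.4437) theta=-244733/128520 (≈-1.9042)
|theta_initial|=0.5000 |theta_final|=244733/128520 (≈1.9042) -> increased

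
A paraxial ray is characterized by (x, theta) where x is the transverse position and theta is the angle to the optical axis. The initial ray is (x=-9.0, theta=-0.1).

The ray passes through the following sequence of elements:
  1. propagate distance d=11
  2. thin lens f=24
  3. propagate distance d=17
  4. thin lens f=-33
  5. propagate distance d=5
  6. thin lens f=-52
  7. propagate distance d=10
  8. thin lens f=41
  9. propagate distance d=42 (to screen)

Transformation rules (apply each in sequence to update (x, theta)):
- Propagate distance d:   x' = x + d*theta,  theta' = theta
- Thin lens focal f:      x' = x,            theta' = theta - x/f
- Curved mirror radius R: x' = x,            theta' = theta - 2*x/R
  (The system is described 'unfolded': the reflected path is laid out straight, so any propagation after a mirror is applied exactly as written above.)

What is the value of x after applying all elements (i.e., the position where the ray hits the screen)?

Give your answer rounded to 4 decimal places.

Initial: x=-9.0000 theta=-0.1000
After 1 (propagate distance d=11): x=-10.1000 theta=-0.1000
After 2 (thin lens f=24): x=-10.1000 theta=77/240 (≈0.3208)
After 3 (propagate distance d=17): x=-223/48 (≈-4.6458) theta=77/240 (≈0.3208)
After 4 (thin lens f=-33): x=-223/48 (≈-4.6458) theta=713/3960 (≈0.1801)
After 5 (propagate distance d=5): x=-5933/1584 (≈-3.7456) theta=713/3960 (≈0.1801)
After 6 (thin lens f=-52): x=-5933/1584 (≈-3.7456) theta=4943/45760 (≈0.1080)
After 7 (propagate distance d=10): x=-109771/41184 (≈-2.6654) theta=4943/45760 (≈0.1080)
After 8 (thin lens f=41): x=-109771/41184 (≈-2.6654) theta=265607/1535040 (≈0.1730)
After 9 (propagate distance d=42 (to screen)): x=19426081/4221360 (≈4.6019) theta=265607/1535040 (≈0.1730)
Rounded to 4 decimal places: x = 4.6019

Answer: 4.6019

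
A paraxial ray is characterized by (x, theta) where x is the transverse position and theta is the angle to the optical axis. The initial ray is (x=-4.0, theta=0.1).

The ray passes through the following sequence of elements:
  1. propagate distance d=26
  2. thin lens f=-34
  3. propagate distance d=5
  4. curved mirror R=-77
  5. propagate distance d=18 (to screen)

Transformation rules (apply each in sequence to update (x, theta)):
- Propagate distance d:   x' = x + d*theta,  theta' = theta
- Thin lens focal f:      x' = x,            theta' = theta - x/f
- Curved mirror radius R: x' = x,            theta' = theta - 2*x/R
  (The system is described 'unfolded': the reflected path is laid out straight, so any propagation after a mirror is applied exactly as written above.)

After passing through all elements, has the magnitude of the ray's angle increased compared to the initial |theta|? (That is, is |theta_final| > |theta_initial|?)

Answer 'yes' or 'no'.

Answer: no

Derivation:
Initial: x=-4.0000 theta=0.1000
After 1 (propagate distance d=26): x=-1.4000 theta=0.1000
After 2 (thin lens f=-34): x=-1.4000 theta=1/17 (≈0.0588)
After 3 (propagate distance d=5): x=-94/85 (≈-1.1059) theta=1/17 (≈0.0588)
After 4 (curved mirror R=-77): x=-94/85 (≈-1.1059) theta=197/6545 (≈0.0301)
After 5 (propagate distance d=18 (to screen)): x=-3692/6545 (≈-0.5641) theta=197/6545 (≈0.0301)
|theta_initial|=0.1000 |theta_final|=197/6545 (≈0.0301) -> not increased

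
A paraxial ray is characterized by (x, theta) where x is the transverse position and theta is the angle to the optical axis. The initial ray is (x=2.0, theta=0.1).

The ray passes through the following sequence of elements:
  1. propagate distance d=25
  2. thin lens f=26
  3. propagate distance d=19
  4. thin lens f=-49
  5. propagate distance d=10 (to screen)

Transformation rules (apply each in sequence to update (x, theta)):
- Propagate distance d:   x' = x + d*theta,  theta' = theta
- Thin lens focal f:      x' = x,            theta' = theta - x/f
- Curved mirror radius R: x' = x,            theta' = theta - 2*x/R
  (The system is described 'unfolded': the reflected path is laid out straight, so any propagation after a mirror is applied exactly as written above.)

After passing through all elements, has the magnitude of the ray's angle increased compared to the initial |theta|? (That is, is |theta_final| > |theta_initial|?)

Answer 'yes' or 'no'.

Answer: no

Derivation:
Initial: x=2.0000 theta=0.1000
After 1 (propagate distance d=25): x=4.5000 theta=0.1000
After 2 (thin lens f=26): x=4.5000 theta=-19/260 (≈-0.0731)
After 3 (propagate distance d=19): x=809/260 (≈3.1115) theta=-19/260 (≈-0.0731)
After 4 (thin lens f=-49): x=809/260 (≈3.1115) theta=-61/6370 (≈-0.0096)
After 5 (propagate distance d=10 (to screen)): x=38421/12740 (≈3.0158) theta=-61/6370 (≈-0.0096)
|theta_initial|=0.1000 |theta_final|=61/6370 (≈0.0096) -> not increased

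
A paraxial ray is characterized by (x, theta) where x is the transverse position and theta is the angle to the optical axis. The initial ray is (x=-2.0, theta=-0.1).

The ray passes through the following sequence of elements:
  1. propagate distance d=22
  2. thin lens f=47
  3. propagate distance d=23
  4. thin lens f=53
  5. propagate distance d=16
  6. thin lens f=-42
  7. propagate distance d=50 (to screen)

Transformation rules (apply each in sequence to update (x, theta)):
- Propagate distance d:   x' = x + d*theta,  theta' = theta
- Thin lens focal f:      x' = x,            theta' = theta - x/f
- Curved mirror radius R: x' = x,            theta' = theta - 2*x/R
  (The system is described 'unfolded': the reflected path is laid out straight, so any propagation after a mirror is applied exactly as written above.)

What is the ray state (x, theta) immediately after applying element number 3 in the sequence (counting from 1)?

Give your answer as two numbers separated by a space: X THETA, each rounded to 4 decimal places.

Answer: -4.4447 -0.0106

Derivation:
Initial: x=-2.0000 theta=-0.1000
After 1 (propagate distance d=22): x=-4.2000 theta=-0.1000
After 2 (thin lens f=47): x=-4.2000 theta=-1/94 (≈-0.0106)
After 3 (propagate distance d=23): x=-2089/470 (≈-4.4447) theta=-1/94 (≈-0.0106)
Rounded to 4 decimal places: x = -4.4447, theta = -0.0106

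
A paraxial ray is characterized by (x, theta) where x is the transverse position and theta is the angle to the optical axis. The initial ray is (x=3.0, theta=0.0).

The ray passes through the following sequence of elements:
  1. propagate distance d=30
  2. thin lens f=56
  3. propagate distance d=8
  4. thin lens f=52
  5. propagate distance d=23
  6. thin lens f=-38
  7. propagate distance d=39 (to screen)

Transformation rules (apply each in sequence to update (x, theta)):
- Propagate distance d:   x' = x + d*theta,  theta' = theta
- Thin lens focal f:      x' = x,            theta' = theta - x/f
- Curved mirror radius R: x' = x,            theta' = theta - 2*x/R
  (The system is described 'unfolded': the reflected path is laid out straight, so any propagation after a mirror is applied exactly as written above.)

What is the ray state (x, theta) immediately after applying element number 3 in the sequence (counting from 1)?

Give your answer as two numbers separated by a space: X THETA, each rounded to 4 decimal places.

Answer: 2.5714 -0.0536

Derivation:
Initial: x=3.0000 theta=0.0000
After 1 (propagate distance d=30): x=3.0000 theta=0.0000
After 2 (thin lens f=56): x=3.0000 theta=-3/56 (≈-0.0536)
After 3 (propagate distance d=8): x=18/7 (≈2.5714) theta=-3/56 (≈-0.0536)
Rounded to 4 decimal places: x = 2.5714, theta = -0.0536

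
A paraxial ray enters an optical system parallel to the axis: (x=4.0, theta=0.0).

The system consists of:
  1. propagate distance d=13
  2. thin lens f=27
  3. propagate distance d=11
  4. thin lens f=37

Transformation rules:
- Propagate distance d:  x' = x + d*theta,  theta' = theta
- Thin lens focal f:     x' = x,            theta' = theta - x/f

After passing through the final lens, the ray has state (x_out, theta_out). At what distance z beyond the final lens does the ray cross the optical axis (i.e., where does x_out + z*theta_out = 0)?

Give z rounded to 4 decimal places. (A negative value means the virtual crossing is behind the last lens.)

Initial: x=4.0000 theta=0.0000
After 1 (propagate distance d=13): x=4.0000 theta=0.0000
After 2 (thin lens f=27): x=4.0000 theta=-4/27 (≈-0.1481)
After 3 (propagate distance d=11): x=64/27 (≈2.3704) theta=-4/27 (≈-0.1481)
After 4 (thin lens f=37): x=64/27 (≈2.3704) theta=-212/999 (≈-0.2122)
z_focus = -x_out/theta_out = -(64/27)/(-212/999) = 592/53 ≈ 11.1698
Rounded to 4 decimal places: z = 11.1698

Answer: 11.1698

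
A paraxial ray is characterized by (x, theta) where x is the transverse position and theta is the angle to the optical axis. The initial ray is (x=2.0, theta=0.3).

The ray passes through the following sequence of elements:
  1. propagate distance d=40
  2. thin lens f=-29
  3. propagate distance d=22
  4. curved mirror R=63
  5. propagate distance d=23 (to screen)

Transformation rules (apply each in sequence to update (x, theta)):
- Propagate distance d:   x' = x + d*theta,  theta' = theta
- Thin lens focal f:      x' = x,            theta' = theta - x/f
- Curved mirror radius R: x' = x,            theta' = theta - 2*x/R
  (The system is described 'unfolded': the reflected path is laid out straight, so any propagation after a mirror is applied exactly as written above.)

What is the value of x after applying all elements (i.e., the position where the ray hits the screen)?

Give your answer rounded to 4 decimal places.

Answer: 26.4281

Derivation:
Initial: x=2.0000 theta=0.3000
After 1 (propagate distance d=40): x=14.0000 theta=0.3000
After 2 (thin lens f=-29): x=14.0000 theta=227/290 (≈0.7828)
After 3 (propagate distance d=22): x=4527/145 (≈31.2207) theta=227/290 (≈0.7828)
After 4 (curved mirror R=63): x=4527/145 (≈31.2207) theta=-423/2030 (≈-0.2084)
After 5 (propagate distance d=23 (to screen)): x=53649/2030 (≈26.4281) theta=-423/2030 (≈-0.2084)
Rounded to 4 decimal places: x = 26.4281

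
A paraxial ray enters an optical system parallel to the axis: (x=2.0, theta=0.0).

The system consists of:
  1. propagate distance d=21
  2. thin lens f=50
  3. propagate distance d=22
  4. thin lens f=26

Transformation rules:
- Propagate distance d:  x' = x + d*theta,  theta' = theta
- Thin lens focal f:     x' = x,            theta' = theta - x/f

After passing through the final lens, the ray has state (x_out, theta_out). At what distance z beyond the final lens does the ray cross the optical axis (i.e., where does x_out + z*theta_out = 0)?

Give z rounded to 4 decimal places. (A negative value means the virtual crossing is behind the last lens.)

Initial: x=2.0000 theta=0.0000
After 1 (propagate distance d=21): x=2.0000 theta=0.0000
After 2 (thin lens f=50): x=2.0000 theta=-0.0400
After 3 (propagate distance d=22): x=1.1200 theta=-0.0400
After 4 (thin lens f=26): x=1.1200 theta=-27/325 (≈-0.0831)
z_focus = -x_out/theta_out = -(1.1200)/(-27/325) = 364/27 ≈ 13.4815
Rounded to 4 decimal places: z = 13.4815

Answer: 13.4815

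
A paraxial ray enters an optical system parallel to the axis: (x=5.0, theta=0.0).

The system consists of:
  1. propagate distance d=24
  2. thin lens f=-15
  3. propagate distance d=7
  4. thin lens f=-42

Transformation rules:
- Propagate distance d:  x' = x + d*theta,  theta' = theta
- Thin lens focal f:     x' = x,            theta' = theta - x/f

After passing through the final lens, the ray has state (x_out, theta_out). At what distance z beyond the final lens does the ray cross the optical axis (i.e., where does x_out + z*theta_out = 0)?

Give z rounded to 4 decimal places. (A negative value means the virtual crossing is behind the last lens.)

Answer: -14.4375

Derivation:
Initial: x=5.0000 theta=0.0000
After 1 (propagate distance d=24): x=5.0000 theta=0.0000
After 2 (thin lens f=-15): x=5.0000 theta=1/3 (≈0.3333)
After 3 (propagate distance d=7): x=22/3 (≈7.3333) theta=1/3 (≈0.3333)
After 4 (thin lens f=-42): x=22/3 (≈7.3333) theta=32/63 (≈0.5079)
z_focus = -x_out/theta_out = -(22/3)/(32/63) = -14.4375
Rounded to 4 decimal places: z = -14.4375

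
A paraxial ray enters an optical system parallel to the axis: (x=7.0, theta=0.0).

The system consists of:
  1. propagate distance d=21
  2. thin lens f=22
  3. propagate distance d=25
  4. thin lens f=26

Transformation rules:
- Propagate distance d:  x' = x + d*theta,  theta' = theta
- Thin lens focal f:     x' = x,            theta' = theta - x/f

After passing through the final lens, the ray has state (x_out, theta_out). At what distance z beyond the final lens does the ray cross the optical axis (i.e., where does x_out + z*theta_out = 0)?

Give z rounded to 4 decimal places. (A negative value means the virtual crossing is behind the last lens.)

Initial: x=7.0000 theta=0.0000
After 1 (propagate distance d=21): x=7.0000 theta=0.0000
After 2 (thin lens f=22): x=7.0000 theta=-7/22 (≈-0.3182)
After 3 (propagate distance d=25): x=-21/22 (≈-0.9545) theta=-7/22 (≈-0.3182)
After 4 (thin lens f=26): x=-21/22 (≈-0.9545) theta=-161/572 (≈-0.2815)
z_focus = -x_out/theta_out = -(-21/22)/(-161/572) = -78/23 ≈ -3.3913
Rounded to 4 decimal places: z = -3.3913

Answer: -3.3913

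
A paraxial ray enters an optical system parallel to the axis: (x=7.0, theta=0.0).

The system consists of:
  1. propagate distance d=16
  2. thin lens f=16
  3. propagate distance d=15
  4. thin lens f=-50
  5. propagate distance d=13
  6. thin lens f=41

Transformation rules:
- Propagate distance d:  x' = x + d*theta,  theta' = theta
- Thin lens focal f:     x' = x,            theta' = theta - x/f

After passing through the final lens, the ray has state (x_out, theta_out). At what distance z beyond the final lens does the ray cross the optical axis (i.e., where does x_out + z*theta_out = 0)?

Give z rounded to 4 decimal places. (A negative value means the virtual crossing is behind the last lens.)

Initial: x=7.0000 theta=0.0000
After 1 (propagate distance d=16): x=7.0000 theta=0.0000
After 2 (thin lens f=16): x=7.0000 theta=-0.4375
After 3 (propagate distance d=15): x=0.4375 theta=-0.4375
After 4 (thin lens f=-50): x=0.4375 theta=-343/800 (≈-0.4288)
After 5 (propagate distance d=13): x=-4109/800 (≈-5.1363) theta=-343/800 (≈-0.4288)
After 6 (thin lens f=41): x=-4109/800 (≈-5.1363) theta=-4977/16400 (≈-0.3035)
z_focus = -x_out/theta_out = -(-4109/800)/(-4977/16400) = -24067/1422 ≈ -16.9248
Rounded to 4 decimal places: z = -16.9248

Answer: -16.9248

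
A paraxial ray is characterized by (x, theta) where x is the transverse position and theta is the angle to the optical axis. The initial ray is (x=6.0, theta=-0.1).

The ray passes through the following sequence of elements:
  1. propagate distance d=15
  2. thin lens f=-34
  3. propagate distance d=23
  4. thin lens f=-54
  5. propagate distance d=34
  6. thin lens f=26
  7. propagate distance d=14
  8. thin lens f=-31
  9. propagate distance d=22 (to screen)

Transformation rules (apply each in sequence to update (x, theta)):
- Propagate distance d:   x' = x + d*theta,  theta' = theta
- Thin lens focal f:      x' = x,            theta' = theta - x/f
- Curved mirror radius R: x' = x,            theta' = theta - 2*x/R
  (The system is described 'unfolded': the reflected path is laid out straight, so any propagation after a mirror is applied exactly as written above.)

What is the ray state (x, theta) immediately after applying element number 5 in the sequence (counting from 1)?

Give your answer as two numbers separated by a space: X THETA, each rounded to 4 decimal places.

Initial: x=6.0000 theta=-0.1000
After 1 (propagate distance d=15): x=4.5000 theta=-0.1000
After 2 (thin lens f=-34): x=4.5000 theta=11/340 (≈0.0324)
After 3 (propagate distance d=23): x=1783/340 (≈5.2441) theta=11/340 (≈0.0324)
After 4 (thin lens f=-54): x=1783/340 (≈5.2441) theta=2377/18360 (≈0.1295)
After 5 (propagate distance d=34): x=8855/918 (≈9.6460) theta=2377/18360 (≈0.1295)
Rounded to 4 decimal places: x = 9.6460, theta = 0.1295

Answer: 9.6460 0.1295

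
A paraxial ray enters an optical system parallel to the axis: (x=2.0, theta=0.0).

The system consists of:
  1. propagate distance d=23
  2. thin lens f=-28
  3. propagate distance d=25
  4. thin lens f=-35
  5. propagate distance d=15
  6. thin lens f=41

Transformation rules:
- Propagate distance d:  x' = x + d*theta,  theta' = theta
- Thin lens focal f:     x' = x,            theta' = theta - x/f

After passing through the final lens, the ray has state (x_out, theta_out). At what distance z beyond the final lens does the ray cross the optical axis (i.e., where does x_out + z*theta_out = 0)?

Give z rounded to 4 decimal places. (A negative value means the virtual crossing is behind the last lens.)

Initial: x=2.0000 theta=0.0000
After 1 (propagate distance d=23): x=2.0000 theta=0.0000
After 2 (thin lens f=-28): x=2.0000 theta=1/14 (≈0.0714)
After 3 (propagate distance d=25): x=53/14 (≈3.7857) theta=1/14 (≈0.0714)
After 4 (thin lens f=-35): x=53/14 (≈3.7857) theta=44/245 (≈0.1796)
After 5 (propagate distance d=15): x=635/98 (≈6.4796) theta=44/245 (≈0.1796)
After 6 (thin lens f=41): x=635/98 (≈6.4796) theta=433/20090 (≈0.0216)
z_focus = -x_out/theta_out = -(635/98)/(433/20090) = -130175/433 ≈ -300.6351
Rounded to 4 decimal places: z = -300.6351

Answer: -300.6351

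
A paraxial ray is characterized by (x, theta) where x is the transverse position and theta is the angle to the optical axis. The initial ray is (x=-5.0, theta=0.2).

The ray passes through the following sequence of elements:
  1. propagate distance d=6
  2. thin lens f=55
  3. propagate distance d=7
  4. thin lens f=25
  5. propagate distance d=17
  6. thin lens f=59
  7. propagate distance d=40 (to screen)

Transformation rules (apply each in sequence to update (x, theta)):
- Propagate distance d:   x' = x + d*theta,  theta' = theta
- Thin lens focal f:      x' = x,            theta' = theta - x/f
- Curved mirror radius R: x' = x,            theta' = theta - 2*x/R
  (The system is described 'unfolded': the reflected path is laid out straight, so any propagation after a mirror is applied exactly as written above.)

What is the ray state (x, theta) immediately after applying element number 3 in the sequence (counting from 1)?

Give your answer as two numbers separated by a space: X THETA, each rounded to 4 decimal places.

Answer: -1.9164 0.2691

Derivation:
Initial: x=-5.0000 theta=0.2000
After 1 (propagate distance d=6): x=-3.8000 theta=0.2000
After 2 (thin lens f=55): x=-3.8000 theta=74/275 (≈0.2691)
After 3 (propagate distance d=7): x=-527/275 (≈-1.9164) theta=74/275 (≈0.2691)
Rounded to 4 decimal places: x = -1.9164, theta = 0.2691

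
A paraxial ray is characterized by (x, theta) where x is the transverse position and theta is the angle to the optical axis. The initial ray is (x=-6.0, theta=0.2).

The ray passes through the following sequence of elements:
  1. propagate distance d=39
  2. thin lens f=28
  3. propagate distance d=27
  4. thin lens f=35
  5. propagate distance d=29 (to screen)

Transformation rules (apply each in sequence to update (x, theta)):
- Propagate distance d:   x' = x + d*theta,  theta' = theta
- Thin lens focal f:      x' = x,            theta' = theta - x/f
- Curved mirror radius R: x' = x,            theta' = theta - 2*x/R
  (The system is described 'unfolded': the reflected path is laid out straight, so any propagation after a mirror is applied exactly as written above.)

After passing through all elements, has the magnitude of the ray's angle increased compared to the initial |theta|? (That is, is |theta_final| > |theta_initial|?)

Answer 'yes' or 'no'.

Answer: no

Derivation:
Initial: x=-6.0000 theta=0.2000
After 1 (propagate distance d=39): x=1.8000 theta=0.2000
After 2 (thin lens f=28): x=1.8000 theta=19/140 (≈0.1357)
After 3 (propagate distance d=27): x=153/28 (≈5.4643) theta=19/140 (≈0.1357)
After 4 (thin lens f=35): x=153/28 (≈5.4643) theta=-1/49 (≈-0.0204)
After 5 (propagate distance d=29 (to screen)): x=955/196 (≈4.8724) theta=-1/49 (≈-0.0204)
|theta_initial|=0.2000 |theta_final|=1/49 (≈0.0204) -> not increased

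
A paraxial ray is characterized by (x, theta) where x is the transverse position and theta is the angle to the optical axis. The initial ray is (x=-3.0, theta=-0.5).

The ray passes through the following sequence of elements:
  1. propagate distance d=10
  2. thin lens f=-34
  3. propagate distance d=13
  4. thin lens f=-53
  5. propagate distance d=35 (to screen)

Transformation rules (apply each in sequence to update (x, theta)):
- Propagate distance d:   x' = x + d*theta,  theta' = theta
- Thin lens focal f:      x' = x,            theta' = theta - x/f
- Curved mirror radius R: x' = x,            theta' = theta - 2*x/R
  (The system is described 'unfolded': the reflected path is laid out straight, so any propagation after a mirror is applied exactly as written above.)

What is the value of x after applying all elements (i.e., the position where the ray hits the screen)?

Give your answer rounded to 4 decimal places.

Initial: x=-3.0000 theta=-0.5000
After 1 (propagate distance d=10): x=-8.0000 theta=-0.5000
After 2 (thin lens f=-34): x=-8.0000 theta=-25/34 (≈-0.7353)
After 3 (propagate distance d=13): x=-597/34 (≈-17.5588) theta=-25/34 (≈-0.7353)
After 4 (thin lens f=-53): x=-597/34 (≈-17.5588) theta=-961/901 (≈-1.0666)
After 5 (propagate distance d=35 (to screen)): x=-98911/1802 (≈-54.8896) theta=-961/901 (≈-1.0666)
Rounded to 4 decimal places: x = -54.8896

Answer: -54.8896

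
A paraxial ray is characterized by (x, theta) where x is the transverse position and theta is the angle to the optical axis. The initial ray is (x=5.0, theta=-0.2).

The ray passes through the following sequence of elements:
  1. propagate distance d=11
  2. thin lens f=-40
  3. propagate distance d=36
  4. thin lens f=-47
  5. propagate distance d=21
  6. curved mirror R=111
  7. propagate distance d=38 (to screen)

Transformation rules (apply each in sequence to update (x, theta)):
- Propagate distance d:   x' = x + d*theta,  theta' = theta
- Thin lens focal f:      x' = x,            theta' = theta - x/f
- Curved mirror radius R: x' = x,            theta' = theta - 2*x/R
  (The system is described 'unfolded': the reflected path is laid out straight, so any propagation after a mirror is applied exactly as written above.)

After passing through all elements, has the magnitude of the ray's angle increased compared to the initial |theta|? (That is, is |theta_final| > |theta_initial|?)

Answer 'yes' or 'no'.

Initial: x=5.0000 theta=-0.2000
After 1 (propagate distance d=11): x=2.8000 theta=-0.2000
After 2 (thin lens f=-40): x=2.8000 theta=-0.1300
After 3 (propagate distance d=36): x=-1.8800 theta=-0.1300
After 4 (thin lens f=-47): x=-1.8800 theta=-0.1700
After 5 (propagate distance d=21): x=-5.4500 theta=-0.1700
After 6 (curved mirror R=111): x=-5.4500 theta=-797/11100 (≈-0.0718)
After 7 (propagate distance d=38 (to screen)): x=-90781/11100 (≈-8.1785) theta=-797/11100 (≈-0.0718)
|theta_initial|=0.2000 |theta_final|=797/11100 (≈0.0718) -> not increased

Answer: no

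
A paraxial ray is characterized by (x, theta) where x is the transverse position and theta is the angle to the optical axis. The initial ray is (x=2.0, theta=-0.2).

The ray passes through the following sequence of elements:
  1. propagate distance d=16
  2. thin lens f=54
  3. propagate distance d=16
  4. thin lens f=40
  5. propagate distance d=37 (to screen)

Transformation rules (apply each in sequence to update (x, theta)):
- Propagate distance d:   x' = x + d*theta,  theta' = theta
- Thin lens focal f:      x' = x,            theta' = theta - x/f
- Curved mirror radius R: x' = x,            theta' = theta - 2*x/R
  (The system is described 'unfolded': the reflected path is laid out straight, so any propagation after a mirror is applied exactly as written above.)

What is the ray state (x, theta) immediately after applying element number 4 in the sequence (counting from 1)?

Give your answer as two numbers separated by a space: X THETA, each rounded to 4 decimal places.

Initial: x=2.0000 theta=-0.2000
After 1 (propagate distance d=16): x=-1.2000 theta=-0.2000
After 2 (thin lens f=54): x=-1.2000 theta=-8/45 (≈-0.1778)
After 3 (propagate distance d=16): x=-182/45 (≈-4.0444) theta=-8/45 (≈-0.1778)
After 4 (thin lens f=40): x=-182/45 (≈-4.0444) theta=-23/300 (≈-0.0767)
Rounded to 4 decimal places: x = -4.0444, theta = -0.0767

Answer: -4.0444 -0.0767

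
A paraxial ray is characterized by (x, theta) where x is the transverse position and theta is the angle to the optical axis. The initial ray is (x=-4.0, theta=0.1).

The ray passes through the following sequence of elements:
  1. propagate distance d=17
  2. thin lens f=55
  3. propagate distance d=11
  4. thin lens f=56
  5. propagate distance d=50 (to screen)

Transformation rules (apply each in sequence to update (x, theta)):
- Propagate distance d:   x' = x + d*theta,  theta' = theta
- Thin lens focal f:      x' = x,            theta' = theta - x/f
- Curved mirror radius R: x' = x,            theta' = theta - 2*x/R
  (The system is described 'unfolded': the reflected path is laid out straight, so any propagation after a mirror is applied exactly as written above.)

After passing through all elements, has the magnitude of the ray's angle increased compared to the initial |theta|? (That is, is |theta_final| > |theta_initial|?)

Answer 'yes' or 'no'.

Answer: yes

Derivation:
Initial: x=-4.0000 theta=0.1000
After 1 (propagate distance d=17): x=-2.3000 theta=0.1000
After 2 (thin lens f=55): x=-2.3000 theta=39/275 (≈0.1418)
After 3 (propagate distance d=11): x=-0.7400 theta=39/275 (≈0.1418)
After 4 (thin lens f=56): x=-0.7400 theta=191/1232 (≈0.1550)
After 5 (propagate distance d=50 (to screen)): x=107979/15400 (≈7.0116) theta=191/1232 (≈0.1550)
|theta_initial|=0.1000 |theta_final|=191/1232 (≈0.1550) -> increased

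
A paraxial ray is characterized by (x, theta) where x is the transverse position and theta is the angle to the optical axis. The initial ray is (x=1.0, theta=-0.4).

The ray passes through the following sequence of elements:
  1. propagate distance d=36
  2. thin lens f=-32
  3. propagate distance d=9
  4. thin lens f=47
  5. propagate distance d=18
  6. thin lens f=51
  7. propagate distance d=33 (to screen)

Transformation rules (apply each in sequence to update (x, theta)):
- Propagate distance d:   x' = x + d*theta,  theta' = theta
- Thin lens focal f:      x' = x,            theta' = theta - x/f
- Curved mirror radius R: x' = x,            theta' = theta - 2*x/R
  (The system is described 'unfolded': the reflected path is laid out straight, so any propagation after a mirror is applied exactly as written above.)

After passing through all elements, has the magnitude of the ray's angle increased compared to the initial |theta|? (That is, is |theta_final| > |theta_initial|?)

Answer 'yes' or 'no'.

Initial: x=1.0000 theta=-0.4000
After 1 (propagate distance d=36): x=-13.4000 theta=-0.4000
After 2 (thin lens f=-32): x=-13.4000 theta=-131/160 (≈-0.8188)
After 3 (propagate distance d=9): x=-3323/160 (≈-20.7688) theta=-131/160 (≈-0.8188)
After 4 (thin lens f=47): x=-3323/160 (≈-20.7688) theta=-1417/3760 (≈-0.3769)
After 5 (propagate distance d=18): x=-207193/7520 (≈-27.5523) theta=-1417/3760 (≈-0.3769)
After 6 (thin lens f=51): x=-207193/7520 (≈-27.5523) theta=62659/383520 (≈0.1634)
After 7 (propagate distance d=33 (to screen)): x=-354129/15980 (≈-22.1608) theta=62659/383520 (≈0.1634)
|theta_initial|=0.4000 |theta_final|=62659/383520 (≈0.1634) -> not increased

Answer: no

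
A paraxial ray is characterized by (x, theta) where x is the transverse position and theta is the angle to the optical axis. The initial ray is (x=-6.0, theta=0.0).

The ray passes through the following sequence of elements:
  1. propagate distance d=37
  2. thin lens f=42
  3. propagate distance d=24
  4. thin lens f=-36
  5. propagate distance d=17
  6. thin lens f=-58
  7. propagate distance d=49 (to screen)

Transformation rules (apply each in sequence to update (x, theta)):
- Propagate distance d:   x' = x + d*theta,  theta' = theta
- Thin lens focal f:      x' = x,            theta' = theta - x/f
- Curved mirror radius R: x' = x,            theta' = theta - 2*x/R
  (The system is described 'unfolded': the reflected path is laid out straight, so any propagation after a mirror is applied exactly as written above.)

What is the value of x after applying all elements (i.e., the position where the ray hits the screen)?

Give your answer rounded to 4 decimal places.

Initial: x=-6.0000 theta=0.0000
After 1 (propagate distance d=37): x=-6.0000 theta=0.0000
After 2 (thin lens f=42): x=-6.0000 theta=1/7 (≈0.1429)
After 3 (propagate distance d=24): x=-18/7 (≈-2.5714) theta=1/7 (≈0.1429)
After 4 (thin lens f=-36): x=-18/7 (≈-2.5714) theta=1/14 (≈0.0714)
After 5 (propagate distance d=17): x=-19/14 (≈-1.3571) theta=1/14 (≈0.0714)
After 6 (thin lens f=-58): x=-19/14 (≈-1.3571) theta=39/812 (≈0.0480)
After 7 (propagate distance d=49 (to screen)): x=809/812 (≈0.9963) theta=39/812 (≈0.0480)
Rounded to 4 decimal places: x = 0.9963

Answer: 0.9963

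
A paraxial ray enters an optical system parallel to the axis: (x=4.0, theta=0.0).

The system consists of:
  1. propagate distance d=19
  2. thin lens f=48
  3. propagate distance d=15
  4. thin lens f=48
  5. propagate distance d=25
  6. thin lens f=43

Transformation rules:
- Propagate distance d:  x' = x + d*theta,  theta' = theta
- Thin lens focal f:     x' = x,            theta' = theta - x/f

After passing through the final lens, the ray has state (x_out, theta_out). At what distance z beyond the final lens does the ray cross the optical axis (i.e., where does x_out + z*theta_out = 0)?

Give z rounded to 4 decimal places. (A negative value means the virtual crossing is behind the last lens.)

Answer: -6.2337

Derivation:
Initial: x=4.0000 theta=0.0000
After 1 (propagate distance d=19): x=4.0000 theta=0.0000
After 2 (thin lens f=48): x=4.0000 theta=-1/12 (≈-0.0833)
After 3 (propagate distance d=15): x=2.7500 theta=-1/12 (≈-0.0833)
After 4 (thin lens f=48): x=2.7500 theta=-9/64 (≈-0.1406)
After 5 (propagate distance d=25): x=-49/64 (≈-0.7656) theta=-9/64 (≈-0.1406)
After 6 (thin lens f=43): x=-49/64 (≈-0.7656) theta=-169/1376 (≈-0.1228)
z_focus = -x_out/theta_out = -(-49/64)/(-169/1376) = -2107/338 ≈ -6.2337
Rounded to 4 decimal places: z = -6.2337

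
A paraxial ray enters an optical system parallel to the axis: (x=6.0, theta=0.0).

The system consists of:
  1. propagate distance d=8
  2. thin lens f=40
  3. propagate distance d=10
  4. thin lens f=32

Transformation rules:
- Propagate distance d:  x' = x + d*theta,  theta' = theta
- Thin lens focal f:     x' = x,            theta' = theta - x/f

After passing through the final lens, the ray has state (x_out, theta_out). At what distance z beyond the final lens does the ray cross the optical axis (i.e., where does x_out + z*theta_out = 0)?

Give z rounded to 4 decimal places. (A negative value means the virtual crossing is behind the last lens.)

Initial: x=6.0000 theta=0.0000
After 1 (propagate distance d=8): x=6.0000 theta=0.0000
After 2 (thin lens f=40): x=6.0000 theta=-0.1500
After 3 (propagate distance d=10): x=4.5000 theta=-0.1500
After 4 (thin lens f=32): x=4.5000 theta=-93/320 (≈-0.2906)
z_focus = -x_out/theta_out = -(4.5000)/(-93/320) = 480/31 ≈ 15.4839
Rounded to 4 decimal places: z = 15.4839

Answer: 15.4839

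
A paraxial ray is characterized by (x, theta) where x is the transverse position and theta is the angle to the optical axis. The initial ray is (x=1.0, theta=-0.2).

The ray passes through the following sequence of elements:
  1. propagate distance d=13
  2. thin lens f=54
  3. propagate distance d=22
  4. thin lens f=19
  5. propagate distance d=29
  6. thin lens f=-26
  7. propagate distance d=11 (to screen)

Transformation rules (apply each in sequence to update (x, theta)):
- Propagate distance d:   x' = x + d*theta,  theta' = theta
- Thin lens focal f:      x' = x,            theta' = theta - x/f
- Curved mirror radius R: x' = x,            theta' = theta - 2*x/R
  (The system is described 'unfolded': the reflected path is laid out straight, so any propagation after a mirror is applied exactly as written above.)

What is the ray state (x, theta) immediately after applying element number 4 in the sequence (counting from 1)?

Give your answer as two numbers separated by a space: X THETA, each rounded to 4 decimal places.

Initial: x=1.0000 theta=-0.2000
After 1 (propagate distance d=13): x=-1.6000 theta=-0.2000
After 2 (thin lens f=54): x=-1.6000 theta=-23/135 (≈-0.1704)
After 3 (propagate distance d=22): x=-722/135 (≈-5.3481) theta=-23/135 (≈-0.1704)
After 4 (thin lens f=19): x=-722/135 (≈-5.3481) theta=1/9 (≈0.1111)
Rounded to 4 decimal places: x = -5.3481, theta = 0.1111

Answer: -5.3481 0.1111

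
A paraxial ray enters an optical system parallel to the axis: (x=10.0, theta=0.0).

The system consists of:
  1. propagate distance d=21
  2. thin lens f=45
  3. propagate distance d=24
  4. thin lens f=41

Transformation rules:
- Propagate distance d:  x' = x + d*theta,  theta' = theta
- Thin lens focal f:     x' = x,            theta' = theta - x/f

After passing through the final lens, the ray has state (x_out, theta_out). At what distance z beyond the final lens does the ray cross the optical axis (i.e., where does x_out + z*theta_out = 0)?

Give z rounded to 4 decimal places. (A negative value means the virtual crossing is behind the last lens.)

Answer: 13.8871

Derivation:
Initial: x=10.0000 theta=0.0000
After 1 (propagate distance d=21): x=10.0000 theta=0.0000
After 2 (thin lens f=45): x=10.0000 theta=-2/9 (≈-0.2222)
After 3 (propagate distance d=24): x=14/3 (≈4.6667) theta=-2/9 (≈-0.2222)
After 4 (thin lens f=41): x=14/3 (≈4.6667) theta=-124/369 (≈-0.3360)
z_focus = -x_out/theta_out = -(14/3)/(-124/369) = 861/62 ≈ 13.8871
Rounded to 4 decimal places: z = 13.8871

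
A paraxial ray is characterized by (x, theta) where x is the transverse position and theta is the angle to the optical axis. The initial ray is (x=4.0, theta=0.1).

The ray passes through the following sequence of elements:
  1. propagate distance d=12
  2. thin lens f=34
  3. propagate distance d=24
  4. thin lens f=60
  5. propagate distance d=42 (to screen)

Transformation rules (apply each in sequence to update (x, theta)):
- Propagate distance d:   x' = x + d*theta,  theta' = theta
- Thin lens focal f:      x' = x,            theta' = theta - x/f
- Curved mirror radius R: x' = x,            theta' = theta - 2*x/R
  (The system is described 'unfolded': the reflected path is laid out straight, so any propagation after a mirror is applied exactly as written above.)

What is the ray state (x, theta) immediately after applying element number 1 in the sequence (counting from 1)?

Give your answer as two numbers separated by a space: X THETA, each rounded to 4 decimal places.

Initial: x=4.0000 theta=0.1000
After 1 (propagate distance d=12): x=5.2000 theta=0.1000
Rounded to 4 decimal places: x = 5.2000, theta = 0.1000

Answer: 5.2000 0.1000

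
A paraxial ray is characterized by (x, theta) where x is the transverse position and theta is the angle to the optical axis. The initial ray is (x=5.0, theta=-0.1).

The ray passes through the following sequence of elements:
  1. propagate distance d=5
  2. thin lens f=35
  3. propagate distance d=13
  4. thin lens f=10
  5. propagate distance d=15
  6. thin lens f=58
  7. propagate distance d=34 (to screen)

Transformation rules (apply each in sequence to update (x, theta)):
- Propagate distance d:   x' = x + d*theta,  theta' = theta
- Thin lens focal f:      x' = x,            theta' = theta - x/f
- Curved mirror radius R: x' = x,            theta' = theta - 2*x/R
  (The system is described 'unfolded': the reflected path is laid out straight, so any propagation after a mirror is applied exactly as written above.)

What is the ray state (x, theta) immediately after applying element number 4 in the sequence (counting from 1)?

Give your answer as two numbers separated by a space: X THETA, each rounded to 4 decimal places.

Initial: x=5.0000 theta=-0.1000
After 1 (propagate distance d=5): x=4.5000 theta=-0.1000
After 2 (thin lens f=35): x=4.5000 theta=-8/35 (≈-0.2286)
After 3 (propagate distance d=13): x=107/70 (≈1.5286) theta=-8/35 (≈-0.2286)
After 4 (thin lens f=10): x=107/70 (≈1.5286) theta=-267/700 (≈-0.3814)
Rounded to 4 decimal places: x = 1.5286, theta = -0.3814

Answer: 1.5286 -0.3814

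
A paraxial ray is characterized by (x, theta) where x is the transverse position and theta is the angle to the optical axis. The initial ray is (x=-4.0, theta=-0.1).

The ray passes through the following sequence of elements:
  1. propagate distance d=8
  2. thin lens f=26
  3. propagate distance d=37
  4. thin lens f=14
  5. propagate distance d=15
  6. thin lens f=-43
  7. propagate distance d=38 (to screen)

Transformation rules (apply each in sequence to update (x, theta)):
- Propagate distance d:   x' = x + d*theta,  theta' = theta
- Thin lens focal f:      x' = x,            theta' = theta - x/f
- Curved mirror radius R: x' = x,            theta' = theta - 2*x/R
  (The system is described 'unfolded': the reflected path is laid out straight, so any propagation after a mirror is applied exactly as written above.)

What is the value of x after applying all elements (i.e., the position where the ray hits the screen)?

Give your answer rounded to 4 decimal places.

Answer: 10.3616

Derivation:
Initial: x=-4.0000 theta=-0.1000
After 1 (propagate distance d=8): x=-4.8000 theta=-0.1000
After 2 (thin lens f=26): x=-4.8000 theta=11/130 (≈0.0846)
After 3 (propagate distance d=37): x=-217/130 (≈-1.6692) theta=11/130 (≈0.0846)
After 4 (thin lens f=14): x=-217/130 (≈-1.6692) theta=53/260 (≈0.2038)
After 5 (propagate distance d=15): x=361/260 (≈1.3885) theta=53/260 (≈0.2038)
After 6 (thin lens f=-43): x=361/260 (≈1.3885) theta=132/559 (≈0.2361)
After 7 (propagate distance d=38 (to screen)): x=8911/860 (≈10.3616) theta=132/559 (≈0.2361)
Rounded to 4 decimal places: x = 10.3616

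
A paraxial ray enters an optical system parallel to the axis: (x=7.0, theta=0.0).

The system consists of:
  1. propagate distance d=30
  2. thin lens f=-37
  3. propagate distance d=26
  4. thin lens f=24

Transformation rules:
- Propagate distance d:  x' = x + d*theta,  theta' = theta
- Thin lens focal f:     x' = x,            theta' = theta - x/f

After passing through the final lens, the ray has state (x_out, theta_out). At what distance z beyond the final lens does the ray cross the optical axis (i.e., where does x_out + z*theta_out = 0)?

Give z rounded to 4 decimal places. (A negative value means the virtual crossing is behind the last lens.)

Initial: x=7.0000 theta=0.0000
After 1 (propagate distance d=30): x=7.0000 theta=0.0000
After 2 (thin lens f=-37): x=7.0000 theta=7/37 (≈0.1892)
After 3 (propagate distance d=26): x=441/37 (≈11.9189) theta=7/37 (≈0.1892)
After 4 (thin lens f=24): x=441/37 (≈11.9189) theta=-91/296 (≈-0.3074)
z_focus = -x_out/theta_out = -(441/37)/(-91/296) = 504/13 ≈ 38.7692
Rounded to 4 decimal places: z = 38.7692

Answer: 38.7692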